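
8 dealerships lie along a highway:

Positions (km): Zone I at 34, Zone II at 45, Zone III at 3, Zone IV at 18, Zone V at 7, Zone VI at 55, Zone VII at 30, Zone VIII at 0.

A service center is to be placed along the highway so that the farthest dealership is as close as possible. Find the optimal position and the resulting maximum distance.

location 27.5, max distance 27.5

The 1-center on a line is the midpoint of the two extreme points: leftmost at 0, rightmost at 55.
Optimal location = (0 + 55)/2 = 27.5; maximum distance = (55 − 0)/2 = 27.5.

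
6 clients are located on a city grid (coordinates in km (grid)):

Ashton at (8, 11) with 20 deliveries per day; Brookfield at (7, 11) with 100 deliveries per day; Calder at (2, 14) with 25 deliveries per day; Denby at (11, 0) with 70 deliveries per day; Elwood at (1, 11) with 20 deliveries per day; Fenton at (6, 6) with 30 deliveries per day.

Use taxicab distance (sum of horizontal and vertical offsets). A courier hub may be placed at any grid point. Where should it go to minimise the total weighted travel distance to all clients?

Manhattan distance separates: Σwᵢ(|x−xᵢ|+|y−yᵢ|) = Σwᵢ|x−xᵢ| + Σwᵢ|y−yᵢ|, so x and y are optimised independently as 1-D weighted medians.
Total weight W = 265; half = 132.5.
x-coordinate, sorted with cumulative weight:
  x=1 (Elwood, w=20) cum 20
  x=2 (Calder, w=25) cum 45
  x=6 (Fenton, w=30) cum 75
  x=7 (Brookfield, w=100) cum 175  ← median
  x=8 (Ashton, w=20) cum 195
  x=11 (Denby, w=70) cum 265
⇒ x* = 7
y-coordinate, sorted with cumulative weight:
  y=0 (Denby, w=70) cum 70
  y=6 (Fenton, w=30) cum 100
  y=11 (Ashton, w=20) cum 120
  y=11 (Brookfield, w=100) cum 220  ← median
  y=11 (Elwood, w=20) cum 240
  y=14 (Calder, w=25) cum 265
⇒ y* = 11

(7, 11)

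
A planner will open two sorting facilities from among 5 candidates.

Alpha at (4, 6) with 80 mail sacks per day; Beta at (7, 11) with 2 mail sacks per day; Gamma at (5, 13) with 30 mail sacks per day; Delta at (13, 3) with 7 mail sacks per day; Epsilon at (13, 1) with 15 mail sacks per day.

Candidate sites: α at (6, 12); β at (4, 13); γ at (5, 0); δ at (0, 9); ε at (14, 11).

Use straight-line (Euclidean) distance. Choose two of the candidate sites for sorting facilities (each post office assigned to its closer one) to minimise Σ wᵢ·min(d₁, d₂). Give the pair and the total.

Evaluate every pair (each demand assigned to the nearer of the two):
  {β, γ}: total = 704.6
  {α, γ}: total = 712.6
  {α, δ}: total = 720.6
  {β, δ}: total = 756.4
  {α, ε}: total = 758.4
  {γ, δ}: total = 787.4
  {β, ε}: total = 804.4
  {δ, ε}: total = 813.3
  {α, β}: total = 814.2
  {γ, ε}: total = 954.6
Best pair: {β, γ} with total 704.6.

{β, γ}, total 704.6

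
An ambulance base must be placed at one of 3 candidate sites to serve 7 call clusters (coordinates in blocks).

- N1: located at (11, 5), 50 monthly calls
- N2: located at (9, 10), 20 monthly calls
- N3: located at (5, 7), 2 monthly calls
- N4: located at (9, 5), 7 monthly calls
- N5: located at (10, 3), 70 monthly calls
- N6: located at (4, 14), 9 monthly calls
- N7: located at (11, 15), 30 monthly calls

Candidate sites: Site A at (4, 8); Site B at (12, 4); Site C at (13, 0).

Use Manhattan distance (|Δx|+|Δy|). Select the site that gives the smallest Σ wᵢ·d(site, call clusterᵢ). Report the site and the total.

Total weighted distance at each candidate:
  Site A (4, 8): total = 1944
  Site B (12, 4): total = 1060
  Site C (13, 0): total = 1860
Minimum is at Site B with total 1060 blocks.

Site B, total 1060 blocks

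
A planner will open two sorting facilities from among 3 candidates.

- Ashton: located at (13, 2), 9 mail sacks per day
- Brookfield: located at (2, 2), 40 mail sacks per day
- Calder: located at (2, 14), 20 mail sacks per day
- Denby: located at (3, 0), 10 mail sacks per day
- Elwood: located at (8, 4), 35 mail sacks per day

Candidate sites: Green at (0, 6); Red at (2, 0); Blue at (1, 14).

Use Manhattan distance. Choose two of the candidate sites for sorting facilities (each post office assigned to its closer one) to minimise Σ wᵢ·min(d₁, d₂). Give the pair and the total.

{Red, Blue}, total 577

Evaluate every pair (each demand assigned to the nearer of the two):
  {Red, Blue}: total = 577
  {Green, Red}: total = 757
  {Green, Blue}: total = 853
Best pair: {Red, Blue} with total 577.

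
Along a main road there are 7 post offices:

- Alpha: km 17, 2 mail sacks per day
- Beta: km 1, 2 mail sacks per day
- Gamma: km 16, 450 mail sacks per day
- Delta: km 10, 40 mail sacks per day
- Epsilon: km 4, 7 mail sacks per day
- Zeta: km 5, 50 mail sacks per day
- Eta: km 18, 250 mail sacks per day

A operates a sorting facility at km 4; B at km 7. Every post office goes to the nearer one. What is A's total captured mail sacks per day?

The indifferent point is the midpoint (4+7)/2 = 5.5; post offices left of it (closer to A at 4) go to A, those right go to B.
  Beta at 1 (w=2) → A
  Epsilon at 4 (w=7) → A
  Zeta at 5 (w=50) → A
  Delta at 10 (w=40) → B
  Gamma at 16 (w=450) → B
  Alpha at 17 (w=2) → B
  Eta at 18 (w=250) → B
A captures 59; B captures 742.

59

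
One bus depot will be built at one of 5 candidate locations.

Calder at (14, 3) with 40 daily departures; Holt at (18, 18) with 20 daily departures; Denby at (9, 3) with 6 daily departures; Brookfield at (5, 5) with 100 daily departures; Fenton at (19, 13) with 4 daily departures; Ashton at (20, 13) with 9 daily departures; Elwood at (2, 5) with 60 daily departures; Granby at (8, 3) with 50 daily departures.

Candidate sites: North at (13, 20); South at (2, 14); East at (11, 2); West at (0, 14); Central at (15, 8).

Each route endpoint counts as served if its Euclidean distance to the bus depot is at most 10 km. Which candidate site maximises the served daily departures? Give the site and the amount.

Coverage radius r = 10 km; a point is covered iff (Δx)²+(Δy)² ≤ 10² = 100.
  North (13, 20): covers {Holt, Fenton, Ashton} → 33
  South (2, 14): covers {Brookfield, Elwood} → 160
  East (11, 2): covers {Calder, Denby, Brookfield, Elwood, Granby} → 256
  West (0, 14): covers {Elwood} → 60
  Central (15, 8): covers {Calder, Denby, Fenton, Ashton, Granby} → 109
Maximum coverage at East: 256 daily departures.

East, covering 256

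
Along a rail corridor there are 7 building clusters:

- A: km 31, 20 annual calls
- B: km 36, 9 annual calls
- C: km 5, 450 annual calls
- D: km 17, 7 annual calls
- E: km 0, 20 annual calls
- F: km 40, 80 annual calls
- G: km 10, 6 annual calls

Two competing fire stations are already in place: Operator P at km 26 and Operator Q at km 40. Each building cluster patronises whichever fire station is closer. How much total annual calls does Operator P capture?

The indifferent point is the midpoint (26+40)/2 = 33; building clusters left of it (closer to Operator P at 26) go to Operator P, those right go to Operator Q.
  E at 0 (w=20) → Operator P
  C at 5 (w=450) → Operator P
  G at 10 (w=6) → Operator P
  D at 17 (w=7) → Operator P
  A at 31 (w=20) → Operator P
  B at 36 (w=9) → Operator Q
  F at 40 (w=80) → Operator Q
Operator P captures 503; Operator Q captures 89.

503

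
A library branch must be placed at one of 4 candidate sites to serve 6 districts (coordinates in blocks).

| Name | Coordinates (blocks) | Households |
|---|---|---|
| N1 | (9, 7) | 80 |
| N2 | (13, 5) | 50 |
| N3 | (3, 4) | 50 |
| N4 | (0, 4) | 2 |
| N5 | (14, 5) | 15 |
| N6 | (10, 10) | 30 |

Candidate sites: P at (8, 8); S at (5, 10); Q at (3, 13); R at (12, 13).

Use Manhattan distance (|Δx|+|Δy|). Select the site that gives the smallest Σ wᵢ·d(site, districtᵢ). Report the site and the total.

P, total 1289 blocks

Total weighted distance at each candidate:
  P (8, 8): total = 1289
  S (5, 10): total = 1992
  Q (3, 13): total = 2919
  R (12, 13): total = 2412
Minimum is at P with total 1289 blocks.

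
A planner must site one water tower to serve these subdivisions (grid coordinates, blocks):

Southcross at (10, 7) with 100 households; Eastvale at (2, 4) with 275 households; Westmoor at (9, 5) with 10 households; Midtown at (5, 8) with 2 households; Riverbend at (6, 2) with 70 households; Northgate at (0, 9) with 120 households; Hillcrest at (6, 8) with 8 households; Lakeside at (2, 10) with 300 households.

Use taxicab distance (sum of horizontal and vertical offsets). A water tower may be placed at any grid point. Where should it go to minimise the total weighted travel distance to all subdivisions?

(2, 7)

Manhattan distance separates: Σwᵢ(|x−xᵢ|+|y−yᵢ|) = Σwᵢ|x−xᵢ| + Σwᵢ|y−yᵢ|, so x and y are optimised independently as 1-D weighted medians.
Total weight W = 885; half = 442.5.
x-coordinate, sorted with cumulative weight:
  x=0 (Northgate, w=120) cum 120
  x=2 (Eastvale, w=275) cum 395
  x=2 (Lakeside, w=300) cum 695  ← median
  x=5 (Midtown, w=2) cum 697
  x=6 (Riverbend, w=70) cum 767
  x=6 (Hillcrest, w=8) cum 775
  x=9 (Westmoor, w=10) cum 785
  x=10 (Southcross, w=100) cum 885
⇒ x* = 2
y-coordinate, sorted with cumulative weight:
  y=2 (Riverbend, w=70) cum 70
  y=4 (Eastvale, w=275) cum 345
  y=5 (Westmoor, w=10) cum 355
  y=7 (Southcross, w=100) cum 455  ← median
  y=8 (Midtown, w=2) cum 457
  y=8 (Hillcrest, w=8) cum 465
  y=9 (Northgate, w=120) cum 585
  y=10 (Lakeside, w=300) cum 885
⇒ y* = 7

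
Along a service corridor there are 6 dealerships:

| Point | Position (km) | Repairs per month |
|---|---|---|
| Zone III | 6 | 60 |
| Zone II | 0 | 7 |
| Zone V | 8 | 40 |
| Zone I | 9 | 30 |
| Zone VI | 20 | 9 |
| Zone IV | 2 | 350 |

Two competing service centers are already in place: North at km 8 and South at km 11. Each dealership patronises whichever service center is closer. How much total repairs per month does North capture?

The indifferent point is the midpoint (8+11)/2 = 9.5; dealerships left of it (closer to North at 8) go to North, those right go to South.
  Zone II at 0 (w=7) → North
  Zone IV at 2 (w=350) → North
  Zone III at 6 (w=60) → North
  Zone V at 8 (w=40) → North
  Zone I at 9 (w=30) → North
  Zone VI at 20 (w=9) → South
North captures 487; South captures 9.

487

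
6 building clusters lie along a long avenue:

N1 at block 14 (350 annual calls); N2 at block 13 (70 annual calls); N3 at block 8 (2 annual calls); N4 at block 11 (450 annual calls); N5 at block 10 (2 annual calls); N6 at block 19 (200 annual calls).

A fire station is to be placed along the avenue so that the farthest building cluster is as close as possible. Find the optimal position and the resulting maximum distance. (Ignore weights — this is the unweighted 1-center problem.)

location 13.5, max distance 5.5

The 1-center on a line is the midpoint of the two extreme points: leftmost at 8, rightmost at 19.
Optimal location = (8 + 19)/2 = 13.5; maximum distance = (19 − 8)/2 = 5.5.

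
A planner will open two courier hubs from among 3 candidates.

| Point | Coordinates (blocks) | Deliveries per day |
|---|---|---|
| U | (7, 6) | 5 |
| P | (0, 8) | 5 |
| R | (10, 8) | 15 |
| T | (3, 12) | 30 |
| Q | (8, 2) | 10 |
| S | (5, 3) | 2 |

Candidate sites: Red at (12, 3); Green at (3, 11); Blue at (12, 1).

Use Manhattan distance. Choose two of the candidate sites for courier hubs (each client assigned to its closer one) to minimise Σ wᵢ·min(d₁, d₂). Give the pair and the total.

{Red, Green}, total 269

Evaluate every pair (each demand assigned to the nearer of the two):
  {Red, Green}: total = 269
  {Green, Blue}: total = 308
  {Red, Blue}: total = 834
Best pair: {Red, Green} with total 269.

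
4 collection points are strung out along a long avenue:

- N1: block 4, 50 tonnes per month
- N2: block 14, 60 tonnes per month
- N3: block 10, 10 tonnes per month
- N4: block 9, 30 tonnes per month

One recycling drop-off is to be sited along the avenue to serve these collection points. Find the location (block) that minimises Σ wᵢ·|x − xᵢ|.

x = 9

For a sum of weighted absolute distances on a line, the optimum is the weighted median (not the mean). Total weight W = 150; half-weight = 75.
Sort by position and accumulate weight:
  block 4 (N1, w=50) → cum 50
  block 9 (N4, w=30) → cum 80  ≥ 75 → median here
  block 10 (N3, w=10) → cum 90
  block 14 (N2, w=60) → cum 150
Optimal location: block 9.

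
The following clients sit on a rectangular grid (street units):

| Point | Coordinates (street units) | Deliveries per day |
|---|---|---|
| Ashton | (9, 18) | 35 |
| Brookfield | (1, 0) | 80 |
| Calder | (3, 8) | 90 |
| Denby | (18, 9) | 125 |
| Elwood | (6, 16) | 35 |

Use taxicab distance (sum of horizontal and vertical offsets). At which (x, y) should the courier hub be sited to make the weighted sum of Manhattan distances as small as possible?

Manhattan distance separates: Σwᵢ(|x−xᵢ|+|y−yᵢ|) = Σwᵢ|x−xᵢ| + Σwᵢ|y−yᵢ|, so x and y are optimised independently as 1-D weighted medians.
Total weight W = 365; half = 182.5.
x-coordinate, sorted with cumulative weight:
  x=1 (Brookfield, w=80) cum 80
  x=3 (Calder, w=90) cum 170
  x=6 (Elwood, w=35) cum 205  ← median
  x=9 (Ashton, w=35) cum 240
  x=18 (Denby, w=125) cum 365
⇒ x* = 6
y-coordinate, sorted with cumulative weight:
  y=0 (Brookfield, w=80) cum 80
  y=8 (Calder, w=90) cum 170
  y=9 (Denby, w=125) cum 295  ← median
  y=16 (Elwood, w=35) cum 330
  y=18 (Ashton, w=35) cum 365
⇒ y* = 9

(6, 9)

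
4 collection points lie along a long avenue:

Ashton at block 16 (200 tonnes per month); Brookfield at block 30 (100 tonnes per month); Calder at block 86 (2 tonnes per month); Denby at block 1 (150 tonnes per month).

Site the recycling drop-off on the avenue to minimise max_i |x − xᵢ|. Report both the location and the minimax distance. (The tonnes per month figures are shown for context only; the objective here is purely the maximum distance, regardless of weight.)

The 1-center on a line is the midpoint of the two extreme points: leftmost at 1, rightmost at 86.
Optimal location = (1 + 86)/2 = 43.5; maximum distance = (86 − 1)/2 = 42.5.

location 43.5, max distance 42.5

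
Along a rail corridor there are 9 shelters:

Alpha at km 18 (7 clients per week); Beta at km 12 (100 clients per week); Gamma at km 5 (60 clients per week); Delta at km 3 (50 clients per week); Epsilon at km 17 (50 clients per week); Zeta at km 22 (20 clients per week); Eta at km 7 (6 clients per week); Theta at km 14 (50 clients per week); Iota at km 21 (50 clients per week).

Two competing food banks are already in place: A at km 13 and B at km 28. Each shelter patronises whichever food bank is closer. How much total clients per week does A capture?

323

The indifferent point is the midpoint (13+28)/2 = 20.5; shelters left of it (closer to A at 13) go to A, those right go to B.
  Delta at 3 (w=50) → A
  Gamma at 5 (w=60) → A
  Eta at 7 (w=6) → A
  Beta at 12 (w=100) → A
  Theta at 14 (w=50) → A
  Epsilon at 17 (w=50) → A
  Alpha at 18 (w=7) → A
  Iota at 21 (w=50) → B
  Zeta at 22 (w=20) → B
A captures 323; B captures 70.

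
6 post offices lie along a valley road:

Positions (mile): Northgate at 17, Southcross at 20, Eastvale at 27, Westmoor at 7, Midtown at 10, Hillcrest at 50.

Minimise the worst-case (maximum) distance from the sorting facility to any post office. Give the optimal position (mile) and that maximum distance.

The 1-center on a line is the midpoint of the two extreme points: leftmost at 7, rightmost at 50.
Optimal location = (7 + 50)/2 = 28.5; maximum distance = (50 − 7)/2 = 21.5.

location 28.5, max distance 21.5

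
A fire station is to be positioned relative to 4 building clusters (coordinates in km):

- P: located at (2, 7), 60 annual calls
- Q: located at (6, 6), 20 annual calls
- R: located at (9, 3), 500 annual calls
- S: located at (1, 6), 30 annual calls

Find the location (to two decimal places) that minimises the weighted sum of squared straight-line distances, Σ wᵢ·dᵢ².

The minimiser of Σwᵢ‖p−pᵢ‖² is the weighted centroid p* = (Σwᵢpᵢ)/(Σwᵢ).
Σwᵢ = 610.
Σwᵢxᵢ = 60·2 + 20·6 + 500·9 + 30·1 = 4770.
Σwᵢyᵢ = 60·7 + 20·6 + 500·3 + 30·6 = 2220.
x* = 4770/610 = 7.82, y* = 2220/610 = 3.64.

(7.82, 3.64)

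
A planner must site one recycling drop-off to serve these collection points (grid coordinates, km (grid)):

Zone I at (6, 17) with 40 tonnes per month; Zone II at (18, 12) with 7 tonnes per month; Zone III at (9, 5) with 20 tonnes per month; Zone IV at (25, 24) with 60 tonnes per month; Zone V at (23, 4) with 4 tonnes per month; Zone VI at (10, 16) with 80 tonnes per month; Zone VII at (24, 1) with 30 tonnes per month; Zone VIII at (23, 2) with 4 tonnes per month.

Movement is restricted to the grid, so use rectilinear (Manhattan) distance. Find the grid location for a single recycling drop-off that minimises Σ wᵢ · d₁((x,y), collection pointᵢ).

Manhattan distance separates: Σwᵢ(|x−xᵢ|+|y−yᵢ|) = Σwᵢ|x−xᵢ| + Σwᵢ|y−yᵢ|, so x and y are optimised independently as 1-D weighted medians.
Total weight W = 245; half = 122.5.
x-coordinate, sorted with cumulative weight:
  x=6 (Zone I, w=40) cum 40
  x=9 (Zone III, w=20) cum 60
  x=10 (Zone VI, w=80) cum 140  ← median
  x=18 (Zone II, w=7) cum 147
  x=23 (Zone V, w=4) cum 151
  x=23 (Zone VIII, w=4) cum 155
  x=24 (Zone VII, w=30) cum 185
  x=25 (Zone IV, w=60) cum 245
⇒ x* = 10
y-coordinate, sorted with cumulative weight:
  y=1 (Zone VII, w=30) cum 30
  y=2 (Zone VIII, w=4) cum 34
  y=4 (Zone V, w=4) cum 38
  y=5 (Zone III, w=20) cum 58
  y=12 (Zone II, w=7) cum 65
  y=16 (Zone VI, w=80) cum 145  ← median
  y=17 (Zone I, w=40) cum 185
  y=24 (Zone IV, w=60) cum 245
⇒ y* = 16

(10, 16)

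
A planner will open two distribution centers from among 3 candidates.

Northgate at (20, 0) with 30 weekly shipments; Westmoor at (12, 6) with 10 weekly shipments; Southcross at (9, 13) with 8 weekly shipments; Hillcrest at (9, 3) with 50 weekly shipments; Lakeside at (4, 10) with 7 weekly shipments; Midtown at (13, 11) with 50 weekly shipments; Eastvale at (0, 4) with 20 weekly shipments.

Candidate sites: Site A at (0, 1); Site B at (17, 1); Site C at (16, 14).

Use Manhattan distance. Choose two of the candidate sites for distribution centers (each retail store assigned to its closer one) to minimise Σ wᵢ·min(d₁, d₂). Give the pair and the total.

{Site B, Site C}, total 1596

Evaluate every pair (each demand assigned to the nearer of the two):
  {Site B, Site C}: total = 1596
  {Site A, Site C}: total = 1725
  {Site A, Site B}: total = 1731
Best pair: {Site B, Site C} with total 1596.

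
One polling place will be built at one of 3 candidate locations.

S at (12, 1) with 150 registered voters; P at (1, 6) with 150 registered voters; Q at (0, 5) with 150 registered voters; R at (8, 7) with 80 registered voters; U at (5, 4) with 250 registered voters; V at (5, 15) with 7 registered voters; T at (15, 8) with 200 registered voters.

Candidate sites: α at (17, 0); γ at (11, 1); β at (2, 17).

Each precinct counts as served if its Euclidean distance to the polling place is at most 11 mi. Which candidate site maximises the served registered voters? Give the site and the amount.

γ, covering 680

Coverage radius r = 11 mi; a point is covered iff (Δx)²+(Δy)² ≤ 11² = 121.
  α (17, 0): covers {S, T} → 350
  γ (11, 1): covers {S, R, U, T} → 680
  β (2, 17): covers {V} → 7
Maximum coverage at γ: 680 registered voters.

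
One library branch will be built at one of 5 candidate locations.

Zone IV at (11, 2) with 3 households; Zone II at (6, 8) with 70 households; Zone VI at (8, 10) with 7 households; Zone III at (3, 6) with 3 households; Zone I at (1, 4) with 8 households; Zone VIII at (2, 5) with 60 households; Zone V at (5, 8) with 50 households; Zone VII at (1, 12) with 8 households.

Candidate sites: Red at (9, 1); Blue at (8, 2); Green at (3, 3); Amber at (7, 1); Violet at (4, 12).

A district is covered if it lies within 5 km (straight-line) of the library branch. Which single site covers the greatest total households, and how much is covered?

Violet, covering 135

Coverage radius r = 5 km; a point is covered iff (Δx)²+(Δy)² ≤ 5² = 25.
  Red (9, 1): covers {Zone IV} → 3
  Blue (8, 2): covers {Zone IV} → 3
  Green (3, 3): covers {Zone III, Zone I, Zone VIII} → 71
  Amber (7, 1): covers {Zone IV} → 3
  Violet (4, 12): covers {Zone II, Zone VI, Zone V, Zone VII} → 135
Maximum coverage at Violet: 135 households.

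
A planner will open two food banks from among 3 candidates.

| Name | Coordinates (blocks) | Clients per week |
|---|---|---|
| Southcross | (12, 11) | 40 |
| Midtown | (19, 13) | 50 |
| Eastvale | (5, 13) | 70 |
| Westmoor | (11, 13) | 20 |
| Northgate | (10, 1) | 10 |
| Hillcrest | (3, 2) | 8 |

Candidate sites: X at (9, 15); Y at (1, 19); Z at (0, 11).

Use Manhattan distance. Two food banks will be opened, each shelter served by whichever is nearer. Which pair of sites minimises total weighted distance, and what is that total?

{X, Z}, total 1626

Evaluate every pair (each demand assigned to the nearer of the two):
  {X, Z}: total = 1626
  {X, Y}: total = 1682
  {Y, Z}: total = 2576
Best pair: {X, Z} with total 1626.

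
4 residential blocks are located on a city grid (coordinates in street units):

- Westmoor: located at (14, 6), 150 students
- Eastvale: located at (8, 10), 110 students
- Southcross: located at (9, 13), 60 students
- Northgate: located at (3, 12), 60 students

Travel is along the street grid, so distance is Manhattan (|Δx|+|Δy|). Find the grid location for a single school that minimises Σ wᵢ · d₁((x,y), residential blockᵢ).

Manhattan distance separates: Σwᵢ(|x−xᵢ|+|y−yᵢ|) = Σwᵢ|x−xᵢ| + Σwᵢ|y−yᵢ|, so x and y are optimised independently as 1-D weighted medians.
Total weight W = 380; half = 190.
x-coordinate, sorted with cumulative weight:
  x=3 (Northgate, w=60) cum 60
  x=8 (Eastvale, w=110) cum 170
  x=9 (Southcross, w=60) cum 230  ← median
  x=14 (Westmoor, w=150) cum 380
⇒ x* = 9
y-coordinate, sorted with cumulative weight:
  y=6 (Westmoor, w=150) cum 150
  y=10 (Eastvale, w=110) cum 260  ← median
  y=12 (Northgate, w=60) cum 320
  y=13 (Southcross, w=60) cum 380
⇒ y* = 10

(9, 10)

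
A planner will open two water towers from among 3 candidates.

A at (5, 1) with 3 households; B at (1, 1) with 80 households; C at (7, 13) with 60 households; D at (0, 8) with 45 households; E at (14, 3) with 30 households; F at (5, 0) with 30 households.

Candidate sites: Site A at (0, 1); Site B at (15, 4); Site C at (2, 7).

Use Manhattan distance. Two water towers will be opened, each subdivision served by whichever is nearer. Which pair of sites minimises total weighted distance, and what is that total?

Evaluate every pair (each demand assigned to the nearer of the two):
  {Site A, Site C}: total = 1550
  {Site A, Site B}: total = 1670
  {Site B, Site C}: total = 1742
Best pair: {Site A, Site C} with total 1550.

{Site A, Site C}, total 1550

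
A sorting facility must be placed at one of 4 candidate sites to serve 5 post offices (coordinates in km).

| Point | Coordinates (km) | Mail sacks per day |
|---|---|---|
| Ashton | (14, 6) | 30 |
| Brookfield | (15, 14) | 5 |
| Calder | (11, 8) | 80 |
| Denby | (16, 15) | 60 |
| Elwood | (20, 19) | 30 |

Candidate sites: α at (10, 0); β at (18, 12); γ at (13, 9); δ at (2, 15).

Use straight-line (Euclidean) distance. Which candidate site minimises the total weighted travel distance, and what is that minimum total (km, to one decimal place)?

Total weighted distance at each candidate:
  α (10, 0): total = 2549.1
  β (18, 12): total = 1314.1
  γ (13, 9): total = 1069.4
  δ (2, 15): total = 2820.5
Minimum is at γ with total 1069.4 km.

γ, total 1069.4 km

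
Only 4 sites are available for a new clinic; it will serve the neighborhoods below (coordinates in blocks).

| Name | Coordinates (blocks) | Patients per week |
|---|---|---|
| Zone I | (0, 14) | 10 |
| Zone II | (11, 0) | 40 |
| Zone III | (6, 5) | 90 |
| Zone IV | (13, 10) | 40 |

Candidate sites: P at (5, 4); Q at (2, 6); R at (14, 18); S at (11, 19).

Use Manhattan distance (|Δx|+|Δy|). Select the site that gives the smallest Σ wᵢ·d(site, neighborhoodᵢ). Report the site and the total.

P, total 1290 blocks

Total weighted distance at each candidate:
  P (5, 4): total = 1290
  Q (2, 6): total = 1750
  R (14, 18): total = 3270
  S (11, 19): total = 3070
Minimum is at P with total 1290 blocks.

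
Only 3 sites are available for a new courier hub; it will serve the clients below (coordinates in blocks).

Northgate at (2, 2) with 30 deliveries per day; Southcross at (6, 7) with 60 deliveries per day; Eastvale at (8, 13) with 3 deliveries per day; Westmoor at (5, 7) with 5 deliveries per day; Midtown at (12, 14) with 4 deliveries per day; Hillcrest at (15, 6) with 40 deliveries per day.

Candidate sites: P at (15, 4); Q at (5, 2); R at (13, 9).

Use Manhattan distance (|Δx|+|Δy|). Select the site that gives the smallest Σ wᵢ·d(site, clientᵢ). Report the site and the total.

Total weighted distance at each candidate:
  P (15, 4): total = 1415
  Q (5, 2): total = 1153
  R (13, 9): total = 1381
Minimum is at Q with total 1153 blocks.

Q, total 1153 blocks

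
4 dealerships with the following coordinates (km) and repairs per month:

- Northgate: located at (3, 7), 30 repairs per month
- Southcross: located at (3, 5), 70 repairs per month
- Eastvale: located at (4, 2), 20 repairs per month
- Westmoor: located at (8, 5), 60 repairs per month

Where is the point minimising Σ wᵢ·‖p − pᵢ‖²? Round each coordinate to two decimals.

(4.78, 5.00)

The minimiser of Σwᵢ‖p−pᵢ‖² is the weighted centroid p* = (Σwᵢpᵢ)/(Σwᵢ).
Σwᵢ = 180.
Σwᵢxᵢ = 30·3 + 70·3 + 20·4 + 60·8 = 860.
Σwᵢyᵢ = 30·7 + 70·5 + 20·2 + 60·5 = 900.
x* = 860/180 = 4.78, y* = 900/180 = 5.00.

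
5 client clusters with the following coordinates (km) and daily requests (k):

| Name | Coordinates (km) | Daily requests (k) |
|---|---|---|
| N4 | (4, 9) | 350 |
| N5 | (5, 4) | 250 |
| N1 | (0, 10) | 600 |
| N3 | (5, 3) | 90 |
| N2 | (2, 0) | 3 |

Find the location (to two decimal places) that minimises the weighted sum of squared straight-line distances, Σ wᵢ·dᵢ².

The minimiser of Σwᵢ‖p−pᵢ‖² is the weighted centroid p* = (Σwᵢpᵢ)/(Σwᵢ).
Σwᵢ = 1293.
Σwᵢxᵢ = 350·4 + 250·5 + 600·0 + 90·5 + 3·2 = 3106.
Σwᵢyᵢ = 350·9 + 250·4 + 600·10 + 90·3 + 3·0 = 10420.
x* = 3106/1293 = 2.40, y* = 10420/1293 = 8.06.

(2.40, 8.06)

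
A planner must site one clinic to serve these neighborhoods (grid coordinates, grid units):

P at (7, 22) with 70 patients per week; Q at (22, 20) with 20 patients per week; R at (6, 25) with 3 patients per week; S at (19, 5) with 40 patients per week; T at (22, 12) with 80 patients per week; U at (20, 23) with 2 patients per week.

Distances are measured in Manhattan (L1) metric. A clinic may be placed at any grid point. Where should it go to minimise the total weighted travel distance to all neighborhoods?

Manhattan distance separates: Σwᵢ(|x−xᵢ|+|y−yᵢ|) = Σwᵢ|x−xᵢ| + Σwᵢ|y−yᵢ|, so x and y are optimised independently as 1-D weighted medians.
Total weight W = 215; half = 107.5.
x-coordinate, sorted with cumulative weight:
  x=6 (R, w=3) cum 3
  x=7 (P, w=70) cum 73
  x=19 (S, w=40) cum 113  ← median
  x=20 (U, w=2) cum 115
  x=22 (Q, w=20) cum 135
  x=22 (T, w=80) cum 215
⇒ x* = 19
y-coordinate, sorted with cumulative weight:
  y=5 (S, w=40) cum 40
  y=12 (T, w=80) cum 120  ← median
  y=20 (Q, w=20) cum 140
  y=22 (P, w=70) cum 210
  y=23 (U, w=2) cum 212
  y=25 (R, w=3) cum 215
⇒ y* = 12

(19, 12)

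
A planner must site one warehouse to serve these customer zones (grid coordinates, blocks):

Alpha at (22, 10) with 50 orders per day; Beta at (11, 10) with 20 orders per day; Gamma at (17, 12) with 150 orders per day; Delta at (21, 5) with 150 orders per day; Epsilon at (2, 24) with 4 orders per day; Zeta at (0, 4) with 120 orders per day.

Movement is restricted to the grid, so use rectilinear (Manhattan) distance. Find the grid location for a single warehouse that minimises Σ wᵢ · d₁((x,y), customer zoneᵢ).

(17, 5)

Manhattan distance separates: Σwᵢ(|x−xᵢ|+|y−yᵢ|) = Σwᵢ|x−xᵢ| + Σwᵢ|y−yᵢ|, so x and y are optimised independently as 1-D weighted medians.
Total weight W = 494; half = 247.
x-coordinate, sorted with cumulative weight:
  x=0 (Zeta, w=120) cum 120
  x=2 (Epsilon, w=4) cum 124
  x=11 (Beta, w=20) cum 144
  x=17 (Gamma, w=150) cum 294  ← median
  x=21 (Delta, w=150) cum 444
  x=22 (Alpha, w=50) cum 494
⇒ x* = 17
y-coordinate, sorted with cumulative weight:
  y=4 (Zeta, w=120) cum 120
  y=5 (Delta, w=150) cum 270  ← median
  y=10 (Alpha, w=50) cum 320
  y=10 (Beta, w=20) cum 340
  y=12 (Gamma, w=150) cum 490
  y=24 (Epsilon, w=4) cum 494
⇒ y* = 5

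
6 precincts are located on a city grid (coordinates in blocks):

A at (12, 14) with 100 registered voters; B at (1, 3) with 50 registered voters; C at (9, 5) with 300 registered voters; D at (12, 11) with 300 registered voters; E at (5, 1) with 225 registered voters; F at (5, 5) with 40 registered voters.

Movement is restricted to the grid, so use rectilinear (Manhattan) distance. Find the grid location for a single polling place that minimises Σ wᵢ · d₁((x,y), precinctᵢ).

Manhattan distance separates: Σwᵢ(|x−xᵢ|+|y−yᵢ|) = Σwᵢ|x−xᵢ| + Σwᵢ|y−yᵢ|, so x and y are optimised independently as 1-D weighted medians.
Total weight W = 1015; half = 507.5.
x-coordinate, sorted with cumulative weight:
  x=1 (B, w=50) cum 50
  x=5 (E, w=225) cum 275
  x=5 (F, w=40) cum 315
  x=9 (C, w=300) cum 615  ← median
  x=12 (A, w=100) cum 715
  x=12 (D, w=300) cum 1015
⇒ x* = 9
y-coordinate, sorted with cumulative weight:
  y=1 (E, w=225) cum 225
  y=3 (B, w=50) cum 275
  y=5 (C, w=300) cum 575  ← median
  y=5 (F, w=40) cum 615
  y=11 (D, w=300) cum 915
  y=14 (A, w=100) cum 1015
⇒ y* = 5

(9, 5)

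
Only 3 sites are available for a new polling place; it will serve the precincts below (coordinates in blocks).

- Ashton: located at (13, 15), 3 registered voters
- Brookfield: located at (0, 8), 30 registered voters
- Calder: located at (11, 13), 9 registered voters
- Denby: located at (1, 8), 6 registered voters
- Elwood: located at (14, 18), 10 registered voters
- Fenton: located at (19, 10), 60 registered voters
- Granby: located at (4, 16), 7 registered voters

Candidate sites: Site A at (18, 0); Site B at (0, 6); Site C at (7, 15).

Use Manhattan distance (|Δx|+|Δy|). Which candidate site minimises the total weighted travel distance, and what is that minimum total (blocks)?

Site C, total 1718 blocks

Total weighted distance at each candidate:
  Site A (18, 0): total = 2260
  Site B (0, 6): total = 2044
  Site C (7, 15): total = 1718
Minimum is at Site C with total 1718 blocks.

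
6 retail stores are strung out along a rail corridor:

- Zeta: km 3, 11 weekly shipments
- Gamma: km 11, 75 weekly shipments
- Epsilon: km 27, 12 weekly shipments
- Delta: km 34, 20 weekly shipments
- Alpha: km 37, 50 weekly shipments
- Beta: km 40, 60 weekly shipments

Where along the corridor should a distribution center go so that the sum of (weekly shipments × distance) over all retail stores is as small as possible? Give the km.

x = 34

For a sum of weighted absolute distances on a line, the optimum is the weighted median (not the mean). Total weight W = 228; half-weight = 114.
Sort by position and accumulate weight:
  km 3 (Zeta, w=11) → cum 11
  km 11 (Gamma, w=75) → cum 86
  km 27 (Epsilon, w=12) → cum 98
  km 34 (Delta, w=20) → cum 118  ≥ 114 → median here
  km 37 (Alpha, w=50) → cum 168
  km 40 (Beta, w=60) → cum 228
Optimal location: km 34.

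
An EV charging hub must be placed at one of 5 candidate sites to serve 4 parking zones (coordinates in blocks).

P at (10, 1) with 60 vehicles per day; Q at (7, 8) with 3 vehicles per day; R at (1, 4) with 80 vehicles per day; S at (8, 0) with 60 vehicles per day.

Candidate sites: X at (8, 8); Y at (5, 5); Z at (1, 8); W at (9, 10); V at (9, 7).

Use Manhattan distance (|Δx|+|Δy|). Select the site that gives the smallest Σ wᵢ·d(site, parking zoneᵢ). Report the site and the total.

Total weighted distance at each candidate:
  X (8, 8): total = 1903
  Y (5, 5): total = 1435
  Z (1, 8): total = 2198
  W (9, 10): total = 2392
  V (9, 7): total = 1789
Minimum is at Y with total 1435 blocks.

Y, total 1435 blocks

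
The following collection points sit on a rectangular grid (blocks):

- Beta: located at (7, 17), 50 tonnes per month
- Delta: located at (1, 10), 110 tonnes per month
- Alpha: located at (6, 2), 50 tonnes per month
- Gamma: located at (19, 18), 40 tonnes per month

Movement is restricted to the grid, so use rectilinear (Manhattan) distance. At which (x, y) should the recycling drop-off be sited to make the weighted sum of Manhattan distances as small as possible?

Manhattan distance separates: Σwᵢ(|x−xᵢ|+|y−yᵢ|) = Σwᵢ|x−xᵢ| + Σwᵢ|y−yᵢ|, so x and y are optimised independently as 1-D weighted medians.
Total weight W = 250; half = 125.
x-coordinate, sorted with cumulative weight:
  x=1 (Delta, w=110) cum 110
  x=6 (Alpha, w=50) cum 160  ← median
  x=7 (Beta, w=50) cum 210
  x=19 (Gamma, w=40) cum 250
⇒ x* = 6
y-coordinate, sorted with cumulative weight:
  y=2 (Alpha, w=50) cum 50
  y=10 (Delta, w=110) cum 160  ← median
  y=17 (Beta, w=50) cum 210
  y=18 (Gamma, w=40) cum 250
⇒ y* = 10

(6, 10)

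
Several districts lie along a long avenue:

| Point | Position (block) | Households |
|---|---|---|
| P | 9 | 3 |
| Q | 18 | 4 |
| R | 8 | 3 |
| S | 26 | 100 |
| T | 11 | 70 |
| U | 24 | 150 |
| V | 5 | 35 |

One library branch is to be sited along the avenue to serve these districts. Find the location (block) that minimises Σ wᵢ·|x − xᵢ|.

For a sum of weighted absolute distances on a line, the optimum is the weighted median (not the mean). Total weight W = 365; half-weight = 182.5.
Sort by position and accumulate weight:
  block 5 (V, w=35) → cum 35
  block 8 (R, w=3) → cum 38
  block 9 (P, w=3) → cum 41
  block 11 (T, w=70) → cum 111
  block 18 (Q, w=4) → cum 115
  block 24 (U, w=150) → cum 265  ≥ 182.5 → median here
  block 26 (S, w=100) → cum 365
Optimal location: block 24.

x = 24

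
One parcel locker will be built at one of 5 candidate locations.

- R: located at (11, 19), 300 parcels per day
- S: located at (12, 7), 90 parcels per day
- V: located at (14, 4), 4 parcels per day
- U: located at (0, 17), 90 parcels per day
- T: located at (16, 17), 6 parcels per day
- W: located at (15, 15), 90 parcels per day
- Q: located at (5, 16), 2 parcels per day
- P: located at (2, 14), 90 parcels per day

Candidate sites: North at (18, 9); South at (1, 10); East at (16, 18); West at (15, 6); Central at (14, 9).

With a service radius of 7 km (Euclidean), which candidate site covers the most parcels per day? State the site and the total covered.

East, covering 396

Coverage radius r = 7 km; a point is covered iff (Δx)²+(Δy)² ≤ 7² = 49.
  North (18, 9): covers {S, V, W} → 184
  South (1, 10): covers {P} → 90
  East (16, 18): covers {R, T, W} → 396
  West (15, 6): covers {S, V} → 94
  Central (14, 9): covers {S, V, W} → 184
Maximum coverage at East: 396 parcels per day.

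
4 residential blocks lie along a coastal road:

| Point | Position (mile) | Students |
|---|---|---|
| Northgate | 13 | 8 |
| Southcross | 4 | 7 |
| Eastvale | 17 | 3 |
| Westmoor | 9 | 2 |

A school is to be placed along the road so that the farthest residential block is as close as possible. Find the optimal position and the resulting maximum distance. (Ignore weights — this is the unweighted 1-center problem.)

The 1-center on a line is the midpoint of the two extreme points: leftmost at 4, rightmost at 17.
Optimal location = (4 + 17)/2 = 10.5; maximum distance = (17 − 4)/2 = 6.5.

location 10.5, max distance 6.5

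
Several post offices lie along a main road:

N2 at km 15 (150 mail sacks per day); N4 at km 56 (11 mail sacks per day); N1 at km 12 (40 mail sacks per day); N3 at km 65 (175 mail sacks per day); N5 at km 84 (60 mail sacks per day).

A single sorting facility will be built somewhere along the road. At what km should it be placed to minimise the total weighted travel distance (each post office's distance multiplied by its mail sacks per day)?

x = 65

For a sum of weighted absolute distances on a line, the optimum is the weighted median (not the mean). Total weight W = 436; half-weight = 218.
Sort by position and accumulate weight:
  km 12 (N1, w=40) → cum 40
  km 15 (N2, w=150) → cum 190
  km 56 (N4, w=11) → cum 201
  km 65 (N3, w=175) → cum 376  ≥ 218 → median here
  km 84 (N5, w=60) → cum 436
Optimal location: km 65.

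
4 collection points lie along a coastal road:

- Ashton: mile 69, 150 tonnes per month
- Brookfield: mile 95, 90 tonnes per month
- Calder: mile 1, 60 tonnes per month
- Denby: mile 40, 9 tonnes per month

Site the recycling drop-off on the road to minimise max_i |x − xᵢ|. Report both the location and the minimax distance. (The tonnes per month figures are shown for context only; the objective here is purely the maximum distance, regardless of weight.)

The 1-center on a line is the midpoint of the two extreme points: leftmost at 1, rightmost at 95.
Optimal location = (1 + 95)/2 = 48; maximum distance = (95 − 1)/2 = 47.

location 48, max distance 47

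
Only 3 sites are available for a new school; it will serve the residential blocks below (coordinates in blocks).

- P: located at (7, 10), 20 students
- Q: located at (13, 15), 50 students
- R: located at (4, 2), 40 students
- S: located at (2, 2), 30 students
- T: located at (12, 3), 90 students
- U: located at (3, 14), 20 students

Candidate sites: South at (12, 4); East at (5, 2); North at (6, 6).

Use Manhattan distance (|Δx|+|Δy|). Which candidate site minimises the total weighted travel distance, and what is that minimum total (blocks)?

Total weighted distance at each candidate:
  South (12, 4): total = 2050
  East (5, 2): total = 2380
  North (6, 6): total = 2410
Minimum is at South with total 2050 blocks.

South, total 2050 blocks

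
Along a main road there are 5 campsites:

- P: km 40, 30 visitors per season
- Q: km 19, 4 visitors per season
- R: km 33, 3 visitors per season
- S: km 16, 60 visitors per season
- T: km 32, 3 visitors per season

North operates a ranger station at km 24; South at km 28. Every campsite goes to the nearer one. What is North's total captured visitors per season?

The indifferent point is the midpoint (24+28)/2 = 26; campsites left of it (closer to North at 24) go to North, those right go to South.
  S at 16 (w=60) → North
  Q at 19 (w=4) → North
  T at 32 (w=3) → South
  R at 33 (w=3) → South
  P at 40 (w=30) → South
North captures 64; South captures 36.

64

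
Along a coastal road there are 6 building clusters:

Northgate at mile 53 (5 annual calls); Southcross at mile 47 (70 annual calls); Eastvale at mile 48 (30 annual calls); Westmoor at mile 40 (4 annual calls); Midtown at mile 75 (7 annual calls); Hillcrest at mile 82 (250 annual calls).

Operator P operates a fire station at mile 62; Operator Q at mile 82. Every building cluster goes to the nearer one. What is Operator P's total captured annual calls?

The indifferent point is the midpoint (62+82)/2 = 72; building clusters left of it (closer to Operator P at 62) go to Operator P, those right go to Operator Q.
  Westmoor at 40 (w=4) → Operator P
  Southcross at 47 (w=70) → Operator P
  Eastvale at 48 (w=30) → Operator P
  Northgate at 53 (w=5) → Operator P
  Midtown at 75 (w=7) → Operator Q
  Hillcrest at 82 (w=250) → Operator Q
Operator P captures 109; Operator Q captures 257.

109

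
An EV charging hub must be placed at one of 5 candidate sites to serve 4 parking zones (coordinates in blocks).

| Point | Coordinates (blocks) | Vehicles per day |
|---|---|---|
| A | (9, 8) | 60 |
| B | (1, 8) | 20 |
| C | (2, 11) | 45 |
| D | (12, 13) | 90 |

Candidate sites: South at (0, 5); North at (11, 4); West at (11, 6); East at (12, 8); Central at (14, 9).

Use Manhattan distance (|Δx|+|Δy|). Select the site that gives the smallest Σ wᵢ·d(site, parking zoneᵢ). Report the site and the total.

Total weighted distance at each candidate:
  South (0, 5): total = 2960
  North (11, 4): total = 2260
  West (11, 6): total = 1830
  East (12, 8): total = 1435
  Central (14, 9): total = 1810
Minimum is at East with total 1435 blocks.

East, total 1435 blocks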